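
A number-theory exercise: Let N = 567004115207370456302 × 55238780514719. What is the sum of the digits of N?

567004115207370456302 × 55238780514719 = 31320615870882382189588305457309138
Sum of its 35 digits: 154.

154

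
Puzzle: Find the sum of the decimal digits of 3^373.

3^373 = 9251837803588658679892402442845879826591049875029300659612065023366105770384324649623739581619451655690951435833534331970154564142646532047842476617575784518868919885364970735923
Sum of its 178 digits: 846.

846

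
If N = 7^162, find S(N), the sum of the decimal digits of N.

7^162 = 80516053971970421037933020117270695510750033560376651356418468890427170712552106702000651867094468024858631110895701897604321111031904049
Sum of its 137 digits: 523.

523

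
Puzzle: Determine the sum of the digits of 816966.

8+1+6+9+6+6 = 36

36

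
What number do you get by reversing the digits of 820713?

317028

Reversing 820713 gives 317028.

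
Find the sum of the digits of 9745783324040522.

65

9+7+4+5+7+8+3+3+2+4+0+4+0+5+2+2 = 65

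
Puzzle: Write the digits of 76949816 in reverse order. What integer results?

61894967

Reversing 76949816 gives 61894967.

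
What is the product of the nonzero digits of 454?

80

4×5×4 = 80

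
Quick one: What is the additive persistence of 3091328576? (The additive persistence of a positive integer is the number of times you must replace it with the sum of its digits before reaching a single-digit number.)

3091328576 → 44 → 8 (2 steps)

2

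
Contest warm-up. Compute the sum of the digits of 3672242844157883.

74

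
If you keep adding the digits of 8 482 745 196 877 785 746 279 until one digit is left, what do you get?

5

8+4+8+2+7+4+5+1+9+6+8+7+7+7+8+5+7+4+6+2+7+9 = 131
1+3+1 = 5
(Equivalently, 8 482 745 196 877 785 746 279 mod 9 = 5.)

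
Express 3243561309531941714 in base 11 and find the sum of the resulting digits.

3243561309531941714 in base 11 is 646534657465965698.
Digit sum: 6+4+6+5+3+4+6+5+7+4+6+5+9+6+5+6+9+8 = 104.

104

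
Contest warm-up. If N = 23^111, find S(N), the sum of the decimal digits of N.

23^111 = 14183708525438123863415813843941484832244165610445698528364552777038338914163804399542415764063861458621461135812375854115148666837185816169003740965927
Sum of its 152 digits: 674.

674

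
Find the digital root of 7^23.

4

The digital root of n equals n mod 9 (or 9 when 9 | n), so we need 7^23 mod 9.
7^23 ≡ 4 (mod 9), so the digital root is 4.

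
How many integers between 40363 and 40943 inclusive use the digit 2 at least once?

112

The integers in [40363, 40943] that use the digit 2 at least once: 40372, 40382, 40392, 40402, 40412, 40420, …, 40932, 40942.
112 qualify.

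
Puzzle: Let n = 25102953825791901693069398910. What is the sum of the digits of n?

132

2+5+1+0+2+9+5+3+8+2+5+7+9+1+9+0+1+6+9+3+0+6+9+3+9+8+9+1+0 = 132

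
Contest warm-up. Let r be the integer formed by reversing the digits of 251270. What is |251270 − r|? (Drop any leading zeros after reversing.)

179118

Reverse of 251270 is 72152.
|251270 − 72152| = 179118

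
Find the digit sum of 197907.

33

1+9+7+9+0+7 = 33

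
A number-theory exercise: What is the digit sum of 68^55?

68^55 = 61374815394138206394070088827558043484469853557228484799742705419570672529384169501674510391214866432
Sum of its 101 digits: 464.

464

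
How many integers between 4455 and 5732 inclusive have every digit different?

640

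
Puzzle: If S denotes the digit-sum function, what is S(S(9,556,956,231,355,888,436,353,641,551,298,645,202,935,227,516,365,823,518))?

10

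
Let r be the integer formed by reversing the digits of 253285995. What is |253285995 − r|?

Reverse of 253285995 is 599582352.
|253285995 − 599582352| = 346296357

346296357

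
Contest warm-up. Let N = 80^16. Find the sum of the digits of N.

73

80^16 = 2814749767106560000000000000000
Sum of its 31 digits: 73.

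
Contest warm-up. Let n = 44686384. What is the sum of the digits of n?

43

4+4+6+8+6+3+8+4 = 43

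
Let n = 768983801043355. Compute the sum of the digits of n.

7+6+8+9+8+3+8+0+1+0+4+3+3+5+5 = 70

70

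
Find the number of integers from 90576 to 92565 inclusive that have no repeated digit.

666

The integers in [90576, 92565] that have no repeated digit: 90576, 90578, 90581, 90582, 90583, 90584, …, 92563, 92564.
666 qualify.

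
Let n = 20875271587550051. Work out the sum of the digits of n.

2+0+8+7+5+2+7+1+5+8+7+5+5+0+0+5+1 = 68

68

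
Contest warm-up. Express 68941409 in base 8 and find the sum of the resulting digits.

33

68941409 in base 8 is 406773141.
Digit sum: 4+0+6+7+7+3+1+4+1 = 33.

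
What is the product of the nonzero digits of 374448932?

3×7×4×4×4×8×9×3×2 = 580608

580608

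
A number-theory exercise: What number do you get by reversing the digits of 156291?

192651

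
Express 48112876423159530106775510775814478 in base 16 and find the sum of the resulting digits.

48112876423159530106775510775814478 in base 16 is 94425E03F65B06C8D1B039FE8D94E.
Digit sum: 9+4+4+2+5+14+0+3+15+6+5+11+0+6+12+8+13+1+11+0+3+9+15+14+8+13+9+4+14 = 218.

218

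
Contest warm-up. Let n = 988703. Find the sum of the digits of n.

9+8+8+7+0+3 = 35

35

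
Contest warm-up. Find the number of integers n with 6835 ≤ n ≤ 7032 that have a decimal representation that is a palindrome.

3

The integers in [6835, 7032] that have a decimal representation that is a palindrome: 6886, 6996, 7007.
3 qualify.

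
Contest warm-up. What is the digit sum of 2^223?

290

2^223 = 13479973333575319897333507543509815336818572211270286240551805124608
Sum of its 68 digits: 290.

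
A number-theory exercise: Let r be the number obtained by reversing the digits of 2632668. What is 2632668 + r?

Reverse of 2632668 is 8662362.
2632668 + 8662362 = 11295030

11295030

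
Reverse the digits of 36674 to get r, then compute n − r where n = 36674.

-10989

Reverse of 36674 is 47663.
36674 − 47663 = -10989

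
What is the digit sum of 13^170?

13^170 = 2346226264676171218943377764487265162013739274601682817280719528575613100160931743804257642190339296995834326643225948482423065291154565028159361841536678720312895975648480656354997740901449
Sum of its 190 digits: 853.

853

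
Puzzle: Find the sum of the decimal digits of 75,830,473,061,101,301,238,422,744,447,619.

7+5+8+3+0+4+7+3+0+6+1+1+0+1+3+0+1+2+3+8+4+2+2+7+4+4+4+4+7+6+1+9 = 117

117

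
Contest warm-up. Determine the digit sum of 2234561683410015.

2+2+3+4+5+6+1+6+8+3+4+1+0+0+1+5 = 51

51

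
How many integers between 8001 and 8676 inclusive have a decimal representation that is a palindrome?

The integers in [8001, 8676] that have a decimal representation that is a palindrome: 8008, 8118, 8228, 8338, 8448, 8558, 8668.
7 qualify.

7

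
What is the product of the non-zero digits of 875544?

8×7×5×5×4×4 = 22400

22400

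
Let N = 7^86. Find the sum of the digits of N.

364

7^86 = 4769045228788439966405717081859702655999169022609320640655796073352869649
Sum of its 73 digits: 364.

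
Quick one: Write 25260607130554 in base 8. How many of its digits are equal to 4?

25260607130554 in base 8 is 557456140745672.
The digit 4 appears 3 times.

3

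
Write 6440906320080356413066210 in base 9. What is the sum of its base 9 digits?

130

6440906320080356413066210 in base 9 is 88664545007844376266068647.
Digit sum: 8+8+6+6+4+5+4+5+0+0+7+8+4+4+3+7+6+2+6+6+0+6+8+6+4+7 = 130.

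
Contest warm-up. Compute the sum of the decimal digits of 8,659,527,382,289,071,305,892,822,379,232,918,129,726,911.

203

8+6+5+9+5+2+7+3+8+2+2+8+9+0+7+1+3+0+5+8+9+2+8+2+2+3+7+9+2+3+2+9+1+8+1+2+9+7+2+6+9+1+1 = 203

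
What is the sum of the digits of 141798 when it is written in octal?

27

141798 in base 8 is 424746.
Digit sum: 4+2+4+7+4+6 = 27.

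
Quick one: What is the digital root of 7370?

8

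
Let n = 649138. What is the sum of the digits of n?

31

6+4+9+1+3+8 = 31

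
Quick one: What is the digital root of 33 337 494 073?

3+3+3+3+7+4+9+4+0+7+3 = 46
4+6 = 10
1+0 = 1

1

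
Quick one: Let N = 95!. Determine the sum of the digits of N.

585

95! = 10329978488239059262599702099394727095397746340117372869212250571234293987594703124871765375385424468563282236864226607350415360000000000000000000000
Sum of its 149 digits: 585.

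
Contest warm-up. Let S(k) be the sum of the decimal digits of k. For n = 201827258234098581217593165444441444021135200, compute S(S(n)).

First digit sum: 161.
1+6+1 = 8.

8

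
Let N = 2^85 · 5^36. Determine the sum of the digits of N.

2^85 · 5^36 = 562949953421312000000000000000000000000000000000000
Sum of its 51 digits: 65.

65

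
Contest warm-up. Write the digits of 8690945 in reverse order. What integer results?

Reversing 8690945 gives 5490968.

5490968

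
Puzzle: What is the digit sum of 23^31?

23^31 = 1635170022196481349560959748587682926364327
Sum of its 43 digits: 203.

203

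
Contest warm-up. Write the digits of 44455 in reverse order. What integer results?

55444

Reversing 44455 gives 55444.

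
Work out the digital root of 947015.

9+4+7+0+1+5 = 26
2+6 = 8
(Equivalently, 947015 mod 9 = 8.)

8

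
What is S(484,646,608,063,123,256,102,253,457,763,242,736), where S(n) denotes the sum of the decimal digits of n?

4+8+4+6+4+6+6+0+8+0+6+3+1+2+3+2+5+6+1+0+2+2+5+3+4+5+7+7+6+3+2+4+2+7+3+6 = 143

143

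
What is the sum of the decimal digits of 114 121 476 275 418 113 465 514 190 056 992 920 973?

1+1+4+1+2+1+4+7+6+2+7+5+4+1+8+1+1+3+4+6+5+5+1+4+1+9+0+0+5+6+9+9+2+9+2+0+9+7+3 = 155

155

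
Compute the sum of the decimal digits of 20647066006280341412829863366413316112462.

2+0+6+4+7+0+6+6+0+0+6+2+8+0+3+4+1+4+1+2+8+2+9+8+6+3+3+6+6+4+1+3+3+1+6+1+1+2+4+6+2 = 147

147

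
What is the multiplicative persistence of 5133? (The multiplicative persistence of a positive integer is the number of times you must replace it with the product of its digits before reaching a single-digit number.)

5133 → 45 → 20 → 0 (3 steps)

3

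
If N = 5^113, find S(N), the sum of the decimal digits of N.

416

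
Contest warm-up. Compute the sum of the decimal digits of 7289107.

34

7+2+8+9+1+0+7 = 34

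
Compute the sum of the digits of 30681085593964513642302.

93

3+0+6+8+1+0+8+5+5+9+3+9+6+4+5+1+3+6+4+2+3+0+2 = 93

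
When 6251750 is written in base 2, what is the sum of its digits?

6251750 in base 2 is 10111110110010011100110.
Digit sum: 1+0+1+1+1+1+1+0+1+1+0+0+1+0+0+1+1+1+0+0+1+1+0 = 14.

14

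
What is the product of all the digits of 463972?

9072

4×6×3×9×7×2 = 9072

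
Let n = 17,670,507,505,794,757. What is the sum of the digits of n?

1+7+6+7+0+5+0+7+5+0+5+7+9+4+7+5+7 = 82

82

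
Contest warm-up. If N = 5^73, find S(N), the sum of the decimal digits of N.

5^73 = 1058791184067875423835403125849552452564239501953125
Sum of its 52 digits: 221.

221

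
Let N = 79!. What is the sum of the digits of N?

79! = 894618213078297528685144171539831652069808216779571907213868063227837990693501860533361810841010176000000000000000000
Sum of its 117 digits: 441.

441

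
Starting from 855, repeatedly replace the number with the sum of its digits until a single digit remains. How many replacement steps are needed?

855 → 18 → 9 (2 steps)

2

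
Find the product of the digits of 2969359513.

1968300

2×9×6×9×3×5×9×5×1×3 = 1968300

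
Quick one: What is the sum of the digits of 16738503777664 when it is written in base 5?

16738503777664 in base 5 is 4143220423431341124.
Digit sum: 4+1+4+3+2+2+0+4+2+3+4+3+1+3+4+1+1+2+4 = 48.

48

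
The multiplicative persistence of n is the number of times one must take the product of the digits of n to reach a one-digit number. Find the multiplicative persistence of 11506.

11506 → 0 (1 step)

1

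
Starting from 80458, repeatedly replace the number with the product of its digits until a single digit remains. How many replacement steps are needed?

1

80458 → 0 (1 step)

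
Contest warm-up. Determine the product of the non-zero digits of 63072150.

6×3×7×2×1×5 = 1260

1260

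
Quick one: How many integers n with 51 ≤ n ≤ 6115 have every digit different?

3275

The integers in [51, 6115] that have every digit different: 51, 52, 53, 54, 56, 57, …, 6108, 6109.
3275 qualify.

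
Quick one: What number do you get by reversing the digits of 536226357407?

704753622635

Reversing 536226357407 gives 704753622635.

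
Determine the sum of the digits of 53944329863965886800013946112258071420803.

173

5+3+9+4+4+3+2+9+8+6+3+9+6+5+8+8+6+8+0+0+0+1+3+9+4+6+1+1+2+2+5+8+0+7+1+4+2+0+8+0+3 = 173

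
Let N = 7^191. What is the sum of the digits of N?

715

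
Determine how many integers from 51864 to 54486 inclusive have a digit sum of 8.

4

The integers in [51864, 54486] that have a digit sum of 8: 52001, 52010, 52100, 53000.
4 qualify.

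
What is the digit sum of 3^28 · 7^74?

3^28 · 7^74 = 7882247967474650152717975731024847486156336275787870869203598888455141657889
Sum of its 76 digits: 396.

396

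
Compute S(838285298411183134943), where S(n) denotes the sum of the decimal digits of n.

95

8+3+8+2+8+5+2+9+8+4+1+1+1+8+3+1+3+4+9+4+3 = 95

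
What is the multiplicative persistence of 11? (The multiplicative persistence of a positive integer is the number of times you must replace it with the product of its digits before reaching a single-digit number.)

1

11 → 1 (1 step)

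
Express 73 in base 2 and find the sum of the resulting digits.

73 in base 2 is 1001001.
Digit sum: 1+0+0+1+0+0+1 = 3.

3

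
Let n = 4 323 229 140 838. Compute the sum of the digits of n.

49

4+3+2+3+2+2+9+1+4+0+8+3+8 = 49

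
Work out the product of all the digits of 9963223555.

2187000

9×9×6×3×2×2×3×5×5×5 = 2187000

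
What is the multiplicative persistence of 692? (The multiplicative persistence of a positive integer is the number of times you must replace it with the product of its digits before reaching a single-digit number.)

692 → 108 → 0 (2 steps)

2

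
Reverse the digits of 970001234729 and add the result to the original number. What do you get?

1897433334808

Reverse of 970001234729 is 927432100079.
970001234729 + 927432100079 = 1897433334808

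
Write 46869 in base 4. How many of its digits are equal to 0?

46869 in base 4 is 23130111.
The digit 0 appears 1 time.

1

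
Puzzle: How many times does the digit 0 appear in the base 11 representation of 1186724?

1186724 in base 11 is 740670.
The digit 0 appears 2 times.

2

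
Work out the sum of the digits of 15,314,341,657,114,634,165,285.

86

1+5+3+1+4+3+4+1+6+5+7+1+1+4+6+3+4+1+6+5+2+8+5 = 86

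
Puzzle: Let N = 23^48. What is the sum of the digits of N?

23^48 = 230640796319223839361986981083444028527480075343400946297318327681
Sum of its 66 digits: 289.

289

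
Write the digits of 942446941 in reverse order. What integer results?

149644249

Reversing 942446941 gives 149644249.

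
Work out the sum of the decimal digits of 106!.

639

106! = 114628056373470835453434738414834942870388487424139673389282723476762012382449946252660360871841673476016298287096435143747350528228224302506311680000000000000000000000000
Sum of its 171 digits: 639.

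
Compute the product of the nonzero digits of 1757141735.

1×7×5×7×1×4×1×7×3×5 = 102900

102900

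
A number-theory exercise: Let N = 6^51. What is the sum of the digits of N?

216

6^51 = 4849687664788584363858837602739217760256
Sum of its 40 digits: 216.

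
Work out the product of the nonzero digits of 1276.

84

1×2×7×6 = 84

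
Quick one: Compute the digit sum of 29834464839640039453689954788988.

183

2+9+8+3+4+4+6+4+8+3+9+6+4+0+0+3+9+4+5+3+6+8+9+9+5+4+7+8+8+9+8+8 = 183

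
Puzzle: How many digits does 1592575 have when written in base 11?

6

1592575 in base 11 is 998586, which has 6 digits.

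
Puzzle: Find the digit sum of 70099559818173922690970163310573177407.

171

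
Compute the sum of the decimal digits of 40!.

40! = 815915283247897734345611269596115894272000000000
Sum of its 48 digits: 189.

189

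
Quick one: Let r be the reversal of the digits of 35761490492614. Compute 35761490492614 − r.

Reverse of 35761490492614 is 41629409416753.
35761490492614 − 41629409416753 = -5867918924139

-5867918924139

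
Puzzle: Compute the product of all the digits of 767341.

3528

7×6×7×3×4×1 = 3528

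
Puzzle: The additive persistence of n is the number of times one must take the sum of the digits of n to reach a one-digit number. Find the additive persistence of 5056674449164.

2

5056674449164 → 61 → 7 (2 steps)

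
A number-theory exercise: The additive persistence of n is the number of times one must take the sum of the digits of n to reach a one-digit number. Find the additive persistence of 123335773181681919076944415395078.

123335773181681919076944415395078 → 150 → 6 (2 steps)

2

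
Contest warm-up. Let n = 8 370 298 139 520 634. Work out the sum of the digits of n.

70

8+3+7+0+2+9+8+1+3+9+5+2+0+6+3+4 = 70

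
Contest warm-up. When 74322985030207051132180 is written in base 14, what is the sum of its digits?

108

74322985030207051132180 in base 14 is C6172166689A09536524.
Digit sum: 12+6+1+7+2+1+6+6+6+8+9+10+0+9+5+3+6+5+2+4 = 108.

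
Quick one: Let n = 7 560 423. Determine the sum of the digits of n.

27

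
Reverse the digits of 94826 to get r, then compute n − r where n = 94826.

31977

Reverse of 94826 is 62849.
94826 − 62849 = 31977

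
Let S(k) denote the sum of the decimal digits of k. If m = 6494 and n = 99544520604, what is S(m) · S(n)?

S(6494) = 6+4+9+4 = 23.
S(99544520604) = 9+9+5+4+4+5+2+0+6+0+4 = 48.
23 · 48 = 1104.

1104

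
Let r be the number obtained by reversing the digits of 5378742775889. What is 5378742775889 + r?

15264515254624

Reverse of 5378742775889 is 9885772478735.
5378742775889 + 9885772478735 = 15264515254624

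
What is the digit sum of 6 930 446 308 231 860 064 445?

86

6+9+3+0+4+4+6+3+0+8+2+3+1+8+6+0+0+6+4+4+4+5 = 86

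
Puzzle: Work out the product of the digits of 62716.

6×2×7×1×6 = 504

504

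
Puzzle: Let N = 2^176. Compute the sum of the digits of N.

2^176 = 95780971304118053647396689196894323976171195136475136
Sum of its 53 digits: 256.

256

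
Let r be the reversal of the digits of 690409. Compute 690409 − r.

Reverse of 690409 is 904096.
690409 − 904096 = -213687

-213687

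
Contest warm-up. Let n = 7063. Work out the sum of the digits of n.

16

7+0+6+3 = 16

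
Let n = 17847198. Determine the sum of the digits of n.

45

1+7+8+4+7+1+9+8 = 45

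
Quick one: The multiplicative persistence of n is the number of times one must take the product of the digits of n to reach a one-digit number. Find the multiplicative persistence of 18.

18 → 8 (1 step)

1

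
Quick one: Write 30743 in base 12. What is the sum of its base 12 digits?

31

30743 in base 12 is 1595B.
Digit sum: 1+5+9+5+11 = 31.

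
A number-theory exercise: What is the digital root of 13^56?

7

The digital root of n equals n mod 9 (or 9 when 9 | n), so we need 13^56 mod 9.
13^56 ≡ 7 (mod 9), so the digital root is 7.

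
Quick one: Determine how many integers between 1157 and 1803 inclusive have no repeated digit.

338

The integers in [1157, 1803] that have no repeated digit: 1203, 1204, 1205, 1206, 1207, 1208, …, 1802, 1803.
338 qualify.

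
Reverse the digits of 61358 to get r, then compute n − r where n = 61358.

Reverse of 61358 is 85316.
61358 − 85316 = -23958

-23958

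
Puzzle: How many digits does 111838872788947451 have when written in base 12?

111838872788947451 in base 12 is 731358298329730B, which has 16 digits.

16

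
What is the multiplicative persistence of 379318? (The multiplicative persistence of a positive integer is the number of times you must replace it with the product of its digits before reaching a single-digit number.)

3

379318 → 4536 → 360 → 0 (3 steps)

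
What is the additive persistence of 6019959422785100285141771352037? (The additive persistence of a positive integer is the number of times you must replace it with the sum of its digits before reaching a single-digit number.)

2

6019959422785100285141771352037 → 124 → 7 (2 steps)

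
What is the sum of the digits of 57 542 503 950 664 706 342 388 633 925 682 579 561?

179

5+7+5+4+2+5+0+3+9+5+0+6+6+4+7+0+6+3+4+2+3+8+8+6+3+3+9+2+5+6+8+2+5+7+9+5+6+1 = 179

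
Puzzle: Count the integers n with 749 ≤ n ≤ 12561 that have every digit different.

5194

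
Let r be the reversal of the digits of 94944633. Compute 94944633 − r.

61299684

Reverse of 94944633 is 33644949.
94944633 − 33644949 = 61299684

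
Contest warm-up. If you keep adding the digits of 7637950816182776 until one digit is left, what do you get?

2

7+6+3+7+9+5+0+8+1+6+1+8+2+7+7+6 = 83
8+3 = 11
1+1 = 2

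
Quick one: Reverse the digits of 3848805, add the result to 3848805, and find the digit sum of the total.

45

Reversal of 3848805 is 5088483; 3848805 + 5088483 = 8937288.
Digit sum of 8937288: 8+9+3+7+2+8+8 = 45.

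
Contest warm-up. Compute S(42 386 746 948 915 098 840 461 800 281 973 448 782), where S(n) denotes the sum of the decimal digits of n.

187

4+2+3+8+6+7+4+6+9+4+8+9+1+5+0+9+8+8+4+0+4+6+1+8+0+0+2+8+1+9+7+3+4+4+8+7+8+2 = 187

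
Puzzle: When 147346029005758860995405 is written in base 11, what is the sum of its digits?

115

147346029005758860995405 in base 11 is 18A0252993952A462942346.
Digit sum: 1+8+10+0+2+5+2+9+9+3+9+5+2+10+4+6+2+9+4+2+3+4+6 = 115.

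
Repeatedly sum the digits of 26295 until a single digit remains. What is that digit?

6

2+6+2+9+5 = 24
2+4 = 6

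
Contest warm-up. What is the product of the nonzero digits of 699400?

1944

6×9×9×4 = 1944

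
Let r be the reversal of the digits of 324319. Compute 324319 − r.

-589104

Reverse of 324319 is 913423.
324319 − 913423 = -589104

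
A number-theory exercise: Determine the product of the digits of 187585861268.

51609600

1×8×7×5×8×5×8×6×1×2×6×8 = 51609600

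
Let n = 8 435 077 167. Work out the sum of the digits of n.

8+4+3+5+0+7+7+1+6+7 = 48

48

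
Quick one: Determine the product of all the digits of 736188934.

870912

7×3×6×1×8×8×9×3×4 = 870912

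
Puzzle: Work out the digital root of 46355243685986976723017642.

4+6+3+5+5+2+4+3+6+8+5+9+8+6+9+7+6+7+2+3+0+1+7+6+4+2 = 128
1+2+8 = 11
1+1 = 2
(Equivalently, 46355243685986976723017642 mod 9 = 2.)

2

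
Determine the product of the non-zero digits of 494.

144

4×9×4 = 144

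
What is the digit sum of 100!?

100! = 93326215443944152681699238856266700490715968264381621468592963895217599993229915608941463976156518286253697920827223758251185210916864000000000000000000000000
Sum of its 158 digits: 648.

648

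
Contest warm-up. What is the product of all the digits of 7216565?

7×2×1×6×5×6×5 = 12600

12600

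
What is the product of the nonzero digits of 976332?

6804

9×7×6×3×3×2 = 6804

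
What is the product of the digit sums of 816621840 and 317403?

648

S(816621840) = 8+1+6+6+2+1+8+4+0 = 36.
S(317403) = 3+1+7+4+0+3 = 18.
36 · 18 = 648.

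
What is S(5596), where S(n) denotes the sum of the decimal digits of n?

5+5+9+6 = 25

25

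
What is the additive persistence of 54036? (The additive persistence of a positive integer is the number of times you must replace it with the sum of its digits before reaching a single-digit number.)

2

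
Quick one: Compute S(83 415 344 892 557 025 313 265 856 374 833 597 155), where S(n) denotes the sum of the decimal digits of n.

174

8+3+4+1+5+3+4+4+8+9+2+5+5+7+0+2+5+3+1+3+2+6+5+8+5+6+3+7+4+8+3+3+5+9+7+1+5+5 = 174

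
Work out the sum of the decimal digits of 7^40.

142

7^40 = 6366805760909027985741435139224001
Sum of its 34 digits: 142.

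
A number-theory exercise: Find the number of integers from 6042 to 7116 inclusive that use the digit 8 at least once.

287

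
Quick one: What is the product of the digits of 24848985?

2×4×8×4×8×9×8×5 = 737280

737280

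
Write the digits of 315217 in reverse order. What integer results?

712513

Reversing 315217 gives 712513.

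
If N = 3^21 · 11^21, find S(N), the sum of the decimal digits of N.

144

3^21 · 11^21 = 77409228207421416473589288028833
Sum of its 32 digits: 144.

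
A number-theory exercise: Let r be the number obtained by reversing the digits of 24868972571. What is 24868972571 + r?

42396959413

Reverse of 24868972571 is 17527986842.
24868972571 + 17527986842 = 42396959413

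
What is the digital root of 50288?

5+0+2+8+8 = 23
2+3 = 5
(Equivalently, 50288 mod 9 = 5.)

5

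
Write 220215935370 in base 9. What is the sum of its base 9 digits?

42

220215935370 in base 9 is 701366117343.
Digit sum: 7+0+1+3+6+6+1+1+7+3+4+3 = 42.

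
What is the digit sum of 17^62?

352

17^62 = 19401402493429270772184517882322157792401011763891877258989132067877445707489
Sum of its 77 digits: 352.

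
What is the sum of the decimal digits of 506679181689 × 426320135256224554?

506679181689 × 426320135256224554 = 216007537269167655364348991706
Sum of its 30 digits: 138.

138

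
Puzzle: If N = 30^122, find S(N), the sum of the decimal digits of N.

306

30^122 = 1617309269922988089371861846558644535758328064784065995760900000000000000000000000000000000000000000000000000000000000000000000000000000000000000000000000000000000000000000000000000
Sum of its 181 digits: 306.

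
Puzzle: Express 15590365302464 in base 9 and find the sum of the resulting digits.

48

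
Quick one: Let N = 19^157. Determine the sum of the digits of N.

19^157 = 581186274899706972831421391417641072300700843706617376040224916350662006010995942378926073253583568161964251127580417823679739851997917309209993609088481759108685890042812061131177154939404645838384739
Sum of its 201 digits: 901.

901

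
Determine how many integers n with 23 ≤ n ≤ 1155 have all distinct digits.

774

The integers in [23, 1155] that have all distinct digits: 23, 24, 25, 26, 27, 28, …, 1097, 1098.
774 qualify.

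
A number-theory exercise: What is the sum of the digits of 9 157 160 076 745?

9+1+5+7+1+6+0+0+7+6+7+4+5 = 58

58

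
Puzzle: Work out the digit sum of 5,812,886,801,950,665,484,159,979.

134

5+8+1+2+8+8+6+8+0+1+9+5+0+6+6+5+4+8+4+1+5+9+9+7+9 = 134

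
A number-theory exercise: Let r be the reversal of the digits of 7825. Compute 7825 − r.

2538

Reverse of 7825 is 5287.
7825 − 5287 = 2538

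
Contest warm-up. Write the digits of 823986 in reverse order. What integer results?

689328

Reversing 823986 gives 689328.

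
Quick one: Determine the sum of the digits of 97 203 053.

29

9+7+2+0+3+0+5+3 = 29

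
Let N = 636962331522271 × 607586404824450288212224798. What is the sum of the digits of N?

636962331522271 × 607586404824450288212224798 = 387009653018216260607351006504970995476258
Sum of its 42 digits: 175.

175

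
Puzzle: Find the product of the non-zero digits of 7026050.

420

7×2×6×5 = 420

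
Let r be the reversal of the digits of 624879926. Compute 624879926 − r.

Reverse of 624879926 is 629978426.
624879926 − 629978426 = -5098500

-5098500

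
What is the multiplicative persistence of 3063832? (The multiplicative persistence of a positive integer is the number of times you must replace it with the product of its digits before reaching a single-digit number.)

3063832 → 0 (1 step)

1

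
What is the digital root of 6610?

4

6+6+1+0 = 13
1+3 = 4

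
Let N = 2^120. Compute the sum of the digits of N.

172

2^120 = 1329227995784915872903807060280344576
Sum of its 37 digits: 172.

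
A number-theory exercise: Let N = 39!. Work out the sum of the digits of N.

189

39! = 20397882081197443358640281739902897356800000000
Sum of its 47 digits: 189.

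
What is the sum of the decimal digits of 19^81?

523

19^81 = 37935138777825626081921793537883175111660882975396868589425211875005368072659738180509867983917766065619
Sum of its 104 digits: 523.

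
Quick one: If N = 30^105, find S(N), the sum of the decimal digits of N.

30^105 = 125236737537878753441860054533045969266612127846243000000000000000000000000000000000000000000000000000000000000000000000000000000000000000000000000000000000
Sum of its 156 digits: 225.

225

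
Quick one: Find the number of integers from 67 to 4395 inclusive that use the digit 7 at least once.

The integers in [67, 4395] that use the digit 7 at least once: 67, 70, 71, 72, 73, 74, …, 4379, 4387.
1153 qualify.

1153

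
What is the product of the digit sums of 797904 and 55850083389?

S(797904) = 7+9+7+9+0+4 = 36.
S(55850083389) = 5+5+8+5+0+0+8+3+3+8+9 = 54.
36 · 54 = 1944.

1944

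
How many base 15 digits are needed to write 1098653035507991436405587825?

23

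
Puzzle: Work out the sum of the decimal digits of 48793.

31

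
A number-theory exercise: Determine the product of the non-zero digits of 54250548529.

5×4×2×5×5×4×8×5×2×9 = 2880000

2880000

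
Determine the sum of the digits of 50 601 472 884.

45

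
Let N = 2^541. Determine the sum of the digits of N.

713

2^541 = 7198262071269114212496861612297570974191515389283066612961208916178940129074380592510465097766225371439873457013633432197133225688790879502413624289384262168215552
Sum of its 163 digits: 713.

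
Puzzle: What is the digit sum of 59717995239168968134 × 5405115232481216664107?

59717995239168968134 × 5405115232481216664107 = 322782645720472967138956615556356864566338
Sum of its 42 digits: 206.

206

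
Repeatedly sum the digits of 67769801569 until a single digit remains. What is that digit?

6+7+7+6+9+8+0+1+5+6+9 = 64
6+4 = 10
1+0 = 1
(Equivalently, 67769801569 mod 9 = 1.)

1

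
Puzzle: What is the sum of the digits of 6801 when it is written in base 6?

16

6801 in base 6 is 51253.
Digit sum: 5+1+2+5+3 = 16.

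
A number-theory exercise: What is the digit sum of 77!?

432

77! = 145183092028285869634070784086308284983740379224208358846781574688061991349156420080065207861248000000000000000000
Sum of its 114 digits: 432.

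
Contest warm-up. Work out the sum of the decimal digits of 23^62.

376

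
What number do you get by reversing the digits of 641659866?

668956146

Reversing 641659866 gives 668956146.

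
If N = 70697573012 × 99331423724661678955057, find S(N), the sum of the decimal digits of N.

70697573012 × 99331423724661678955057 = 7022490581160178032923646124121684
Sum of its 34 digits: 125.

125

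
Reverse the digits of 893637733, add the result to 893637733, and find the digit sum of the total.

26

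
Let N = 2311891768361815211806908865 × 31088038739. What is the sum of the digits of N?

2311891768361815211806908865 × 31088038739 = 71872180855207325873012672982962521235
Sum of its 38 digits: 161.

161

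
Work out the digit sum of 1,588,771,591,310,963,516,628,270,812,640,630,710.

1+5+8+8+7+7+1+5+9+1+3+1+0+9+6+3+5+1+6+6+2+8+2+7+0+8+1+2+6+4+0+6+3+0+7+1+0 = 149

149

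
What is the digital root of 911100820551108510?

9+1+1+1+0+0+8+2+0+5+5+1+1+0+8+5+1+0 = 48
4+8 = 12
1+2 = 3
(Equivalently, 911100820551108510 mod 9 = 3.)

3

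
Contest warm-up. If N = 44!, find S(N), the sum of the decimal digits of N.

44! = 2658271574788448768043625811014615890319638528000000000
Sum of its 55 digits: 216.

216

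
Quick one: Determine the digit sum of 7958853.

7+9+5+8+8+5+3 = 45

45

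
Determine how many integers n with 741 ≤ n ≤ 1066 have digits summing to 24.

The integers in [741, 1066] that have digits summing to 24: 789, 798, 879, 888, 897, 969, 978, 987, 996.
9 qualify.

9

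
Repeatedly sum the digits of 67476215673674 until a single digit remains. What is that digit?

8

6+7+4+7+6+2+1+5+6+7+3+6+7+4 = 71
7+1 = 8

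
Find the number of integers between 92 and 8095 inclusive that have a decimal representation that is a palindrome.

The integers in [92, 8095] that have a decimal representation that is a palindrome: 99, 101, 111, 121, 131, 141, …, 7997, 8008.
162 qualify.

162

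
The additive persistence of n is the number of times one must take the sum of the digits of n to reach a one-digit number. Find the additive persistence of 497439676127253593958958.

3

497439676127253593958958 → 136 → 10 → 1 (3 steps)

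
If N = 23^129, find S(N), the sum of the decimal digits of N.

863

23^129 = 46014090918489079891353709935215457573732838899984914597517663648396755265936471662913864204117975946258171512598451129072162163264819079957320449939857150752840874855389527063
Sum of its 176 digits: 863.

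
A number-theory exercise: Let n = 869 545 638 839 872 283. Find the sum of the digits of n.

8+6+9+5+4+5+6+3+8+8+3+9+8+7+2+2+8+3 = 104

104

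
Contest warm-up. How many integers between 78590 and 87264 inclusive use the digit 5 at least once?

The integers in [78590, 87264] that use the digit 5 at least once: 78590, 78591, 78592, 78593, 78594, 78595, …, 87258, 87259.
3036 qualify.

3036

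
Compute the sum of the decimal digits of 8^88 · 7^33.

8^88 · 7^33 = 229168106159486844596719860830978425855399412712775147627814381996214252974791942623917145273847078256115712
Sum of its 108 digits: 514.

514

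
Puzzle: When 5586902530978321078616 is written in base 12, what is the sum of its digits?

101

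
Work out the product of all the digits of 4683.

576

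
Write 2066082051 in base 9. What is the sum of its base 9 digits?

2066082051 in base 9 is 5288624673.
Digit sum: 5+2+8+8+6+2+4+6+7+3 = 51.

51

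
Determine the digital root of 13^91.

4

The digital root of n equals n mod 9 (or 9 when 9 | n), so we need 13^91 mod 9.
13^91 ≡ 4 (mod 9), so the digital root is 4.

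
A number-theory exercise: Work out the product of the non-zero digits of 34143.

144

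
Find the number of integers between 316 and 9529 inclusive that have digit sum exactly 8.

139

The integers in [316, 9529] that have digit sum exactly 8: 323, 332, 341, 350, 404, 413, …, 7100, 8000.
139 qualify.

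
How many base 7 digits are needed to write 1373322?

1373322 in base 7 is 14446566, which has 8 digits.

8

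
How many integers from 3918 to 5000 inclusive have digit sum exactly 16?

The integers in [3918, 5000] that have digit sum exactly 16: 3922, 3931, 3940, 4039, 4048, 4057, …, 4921, 4930.
76 qualify.

76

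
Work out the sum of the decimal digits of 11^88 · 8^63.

11^88 · 8^63 = 34452875472088303002965691742085408747515819482324450384866874641804481615496514128036576066372182688545670755009493564223539092092910344555328438272
Sum of its 149 digits: 659.

659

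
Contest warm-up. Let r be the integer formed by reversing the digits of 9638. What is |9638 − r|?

1269

Reverse of 9638 is 8369.
|9638 − 8369| = 1269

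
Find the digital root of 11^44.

4

The digital root of n equals n mod 9 (or 9 when 9 | n), so we need 11^44 mod 9.
11^44 ≡ 4 (mod 9), so the digital root is 4.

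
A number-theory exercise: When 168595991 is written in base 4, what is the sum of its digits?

168595991 in base 4 is 22003021020113.
Digit sum: 2+2+0+0+3+0+2+1+0+2+0+1+1+3 = 17.

17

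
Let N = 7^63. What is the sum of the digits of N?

208

7^63 = 174251498233690814305510551794710260107945042018748343
Sum of its 54 digits: 208.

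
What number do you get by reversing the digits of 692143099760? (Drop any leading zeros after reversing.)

67990341296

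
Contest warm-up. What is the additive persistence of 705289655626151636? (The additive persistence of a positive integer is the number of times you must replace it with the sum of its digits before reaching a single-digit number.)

705289655626151636 → 83 → 11 → 2 (3 steps)

3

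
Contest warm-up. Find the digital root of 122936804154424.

1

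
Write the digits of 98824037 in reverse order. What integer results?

73042889

Reversing 98824037 gives 73042889.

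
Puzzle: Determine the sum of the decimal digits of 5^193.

626

5^193 = 796545955566226138514440198883855902795552277596309393036942926693081450756529080471544937360091342970491723463055677711963653564453125
Sum of its 135 digits: 626.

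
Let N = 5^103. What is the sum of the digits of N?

338

5^103 = 986076131526264756764660706603482787091508043886278755962848663330078125
Sum of its 72 digits: 338.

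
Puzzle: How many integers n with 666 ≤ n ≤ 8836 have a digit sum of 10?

225

The integers in [666, 8836] that have a digit sum of 10: 703, 712, 721, 730, 802, 811, …, 8110, 8200.
225 qualify.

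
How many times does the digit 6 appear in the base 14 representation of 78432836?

78432836 in base 14 is A5B9576.
The digit 6 appears 1 time.

1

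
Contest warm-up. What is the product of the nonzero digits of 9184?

9×1×8×4 = 288

288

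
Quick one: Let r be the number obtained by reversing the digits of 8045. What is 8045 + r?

Reverse of 8045 is 5408.
8045 + 5408 = 13453

13453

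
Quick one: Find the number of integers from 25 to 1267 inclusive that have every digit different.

805

The integers in [25, 1267] that have every digit different: 25, 26, 27, 28, 29, 30, …, 1265, 1267.
805 qualify.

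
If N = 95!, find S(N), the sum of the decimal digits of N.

95! = 10329978488239059262599702099394727095397746340117372869212250571234293987594703124871765375385424468563282236864226607350415360000000000000000000000
Sum of its 149 digits: 585.

585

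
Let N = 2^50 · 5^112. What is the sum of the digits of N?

2^50 · 5^112 = 2168404344971008868014905601739883422851562500000000000000000000000000000000000000000000000000
Sum of its 94 digits: 187.

187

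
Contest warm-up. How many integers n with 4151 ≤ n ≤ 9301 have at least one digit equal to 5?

The integers in [4151, 9301] that have at least one digit equal to 5: 4151, 4152, 4153, 4154, 4155, 4156, …, 9285, 9295.
2116 qualify.

2116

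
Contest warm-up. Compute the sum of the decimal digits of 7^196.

7^196 = 4357283753150502780099500046570934468895955247884312228217467756782642968523224594658218498504524802287823926802393300364041307931563344934673367041790844037749877601
Sum of its 166 digits: 745.

745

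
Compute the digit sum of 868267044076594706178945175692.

153

8+6+8+2+6+7+0+4+4+0+7+6+5+9+4+7+0+6+1+7+8+9+4+5+1+7+5+6+9+2 = 153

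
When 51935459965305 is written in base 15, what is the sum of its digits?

63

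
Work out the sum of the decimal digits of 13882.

22

1+3+8+8+2 = 22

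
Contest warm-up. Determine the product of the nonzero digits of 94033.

9×4×3×3 = 324

324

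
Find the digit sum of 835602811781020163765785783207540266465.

8+3+5+6+0+2+8+1+1+7+8+1+0+2+0+1+6+3+7+6+5+7+8+5+7+8+3+2+0+7+5+4+0+2+6+6+4+6+5 = 165

165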